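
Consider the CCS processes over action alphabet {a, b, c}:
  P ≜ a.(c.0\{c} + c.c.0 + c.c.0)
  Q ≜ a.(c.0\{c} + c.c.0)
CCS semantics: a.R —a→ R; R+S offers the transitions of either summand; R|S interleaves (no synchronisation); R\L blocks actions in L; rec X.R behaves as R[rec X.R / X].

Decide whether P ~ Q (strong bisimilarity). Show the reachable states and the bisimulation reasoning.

LTS(P): 5 reachable states
  u0 = a.(c.0\{c} + c.c.0 + c.c.0) → =a=> u1
  u1 = c.0\{c} + c.c.0 + c.c.0 → =c=> u2, =c=> u3
  u2 = 0\{c} → deadlocked
  u3 = c.0 → =c=> u4
  u4 = 0 → deadlocked
LTS(Q): 5 reachable states
  v0 = a.(c.0\{c} + c.c.0) → =a=> v1
  v1 = c.0\{c} + c.c.0 → =c=> v2, =c=> v3
  v2 = 0\{c} → deadlocked
  v3 = c.0 → =c=> v4
  v4 = 0 → deadlocked
Bisimilarity quotient blocks:
  B0 = {u0, v0}
  B1 = {u1, v1}
  B2 = {u3, v3}
  B3 = {u2, u4, v2, v4}
u0 ∈ B0, v0 ∈ B0 → same block

bisimilar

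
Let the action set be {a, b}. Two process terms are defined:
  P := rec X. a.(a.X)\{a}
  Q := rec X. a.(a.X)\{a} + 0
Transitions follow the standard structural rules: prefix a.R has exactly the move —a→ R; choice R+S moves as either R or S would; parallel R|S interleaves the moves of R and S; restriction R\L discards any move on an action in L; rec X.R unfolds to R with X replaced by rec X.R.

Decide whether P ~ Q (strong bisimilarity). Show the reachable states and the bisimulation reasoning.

P ~ Q

Reachable graph of P (2 states):
  s0 = rec X. a.(a.X)\{a} ⊢ =a=> s1
  s1 = (a.(rec X. a.(a.X)\{a}))\{a} ⊢ deadlocked
Reachable graph of Q (2 states):
  t0 = rec X. a.(a.X)\{a} + 0 ⊢ =a=> t1
  t1 = (a.(rec X. a.(a.X)\{a} + 0))\{a} ⊢ deadlocked
Coarsest stable partition (strong bisimilarity classes):
  B0 = {s0, t0}
  B1 = {s1, t1}
s0 ∈ B0, t0 ∈ B0 → same block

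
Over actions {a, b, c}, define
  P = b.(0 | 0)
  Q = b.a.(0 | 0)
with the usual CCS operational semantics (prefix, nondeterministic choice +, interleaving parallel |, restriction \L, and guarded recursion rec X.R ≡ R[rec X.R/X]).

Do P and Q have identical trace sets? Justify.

trace-distinct — witness ⟨ba⟩

P's transition system — 2 states:
  p0 = b.(0 | 0) ⊢ -b-> p1
  p1 = 0 | 0 ⊢ ·
Q's transition system — 3 states:
  q0 = b.a.(0 | 0) ⊢ -b-> q1
  q1 = a.(0 | 0) ⊢ -a-> q2
  q2 = 0 | 0 ⊢ ·
Run σ = ⟨ba⟩ on Q: start {q0}
  step 1 (b): {q1}
  step 2 (a): {q2}
  Q completes σ.
Run σ = ⟨ba⟩ on P: start {p0}
  step 1 (b): {p1}
  step 2 (a): no successor for P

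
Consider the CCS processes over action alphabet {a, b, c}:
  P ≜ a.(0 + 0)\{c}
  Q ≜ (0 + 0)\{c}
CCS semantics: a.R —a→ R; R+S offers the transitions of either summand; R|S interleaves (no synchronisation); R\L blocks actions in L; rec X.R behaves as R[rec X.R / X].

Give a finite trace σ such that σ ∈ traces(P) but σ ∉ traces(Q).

a

Reachable graph of P (2 states):
  m0 = a.(0 + 0)\{c} has moves ··a··> m1
  m1 = (0 + 0)\{c} has moves deadlocked
Reachable graph of Q (1 states):
  n0 = (0 + 0)\{c} has moves deadlocked
Run σ = ⟨a⟩ on P: start {m0}
  after a @ step 1: {m1}
  ✓ P
Run σ = ⟨a⟩ on Q: start {n0}
  after a @ step 1: ∅  — Q cannot continue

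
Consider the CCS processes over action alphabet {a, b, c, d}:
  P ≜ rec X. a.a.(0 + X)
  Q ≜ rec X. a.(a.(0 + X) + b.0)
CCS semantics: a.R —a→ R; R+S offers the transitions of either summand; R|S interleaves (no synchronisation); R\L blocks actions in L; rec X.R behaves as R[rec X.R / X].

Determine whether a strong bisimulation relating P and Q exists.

P's transition system — 3 states:
  m0 = rec X. a.a.(0 + X) | ··a··> m1
  m1 = a.(0 + (rec X. a.a.(0 + X))) | ··a··> m2
  m2 = 0 + (rec X. a.a.(0 + X)) | ··a··> m1
Q's transition system — 4 states:
  n0 = rec X. a.(a.(0 + X) + b.0) | ··a··> n1
  n1 = a.(0 + (rec X. a.(a.(0 + X) + b.0))) + b.0 | ··a··> n2, ··b··> n3
  n2 = 0 + (rec X. a.(a.(0 + X) + b.0)) | ··a··> n1
  n3 = 0 | deadlocked
Partition-refinement fixed point:
  B0 = {m0, m1, m2}
  B1 = {n0, n2}
  B2 = {n1}
  B3 = {n3}
m0 ∈ B0, n0 ∈ B1 → different blocks

not bisimilar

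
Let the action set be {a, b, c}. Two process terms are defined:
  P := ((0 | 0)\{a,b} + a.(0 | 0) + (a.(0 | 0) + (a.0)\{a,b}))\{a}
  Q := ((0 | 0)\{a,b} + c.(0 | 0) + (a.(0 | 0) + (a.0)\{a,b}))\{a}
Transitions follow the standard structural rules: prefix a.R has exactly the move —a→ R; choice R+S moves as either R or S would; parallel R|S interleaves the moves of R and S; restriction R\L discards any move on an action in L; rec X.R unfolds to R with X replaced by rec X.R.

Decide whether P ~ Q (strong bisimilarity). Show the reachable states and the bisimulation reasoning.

Reachable graph of P (1 states):
  m0 = ((0 | 0)\{a,b} + a.(0 | 0) + (a.(0 | 0) + (a.0)\{a,b}))\{a} has moves ·
Reachable graph of Q (2 states):
  n0 = ((0 | 0)\{a,b} + c.(0 | 0) + (a.(0 | 0) + (a.0)\{a,b}))\{a} has moves -c-> n1
  n1 = (0 | 0)\{a} has moves ·
Bisimilarity quotient blocks:
  B0 = {m0, n1}
  B1 = {n0}
m0 ∈ B0, n0 ∈ B1 → different blocks

NO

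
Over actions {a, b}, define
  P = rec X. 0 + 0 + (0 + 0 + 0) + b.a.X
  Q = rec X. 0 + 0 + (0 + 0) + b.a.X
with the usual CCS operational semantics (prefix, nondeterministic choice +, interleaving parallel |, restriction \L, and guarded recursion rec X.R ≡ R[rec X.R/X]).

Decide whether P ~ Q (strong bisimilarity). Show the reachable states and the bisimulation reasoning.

Reachable graph of P (2 states):
  u0 = rec X. 0 + 0 + (0 + 0 + 0) + b.a.X has moves -b-> u1
  u1 = a.(rec X. 0 + 0 + (0 + 0 + 0) + b.a.X) has moves -a-> u0
Reachable graph of Q (2 states):
  v0 = rec X. 0 + 0 + (0 + 0) + b.a.X has moves -b-> v1
  v1 = a.(rec X. 0 + 0 + (0 + 0) + b.a.X) has moves -a-> v0
Bisimilarity quotient blocks:
  B0 = {u0, v0}
  B1 = {u1, v1}
u0 ∈ B0, v0 ∈ B0 → same block

bisimilar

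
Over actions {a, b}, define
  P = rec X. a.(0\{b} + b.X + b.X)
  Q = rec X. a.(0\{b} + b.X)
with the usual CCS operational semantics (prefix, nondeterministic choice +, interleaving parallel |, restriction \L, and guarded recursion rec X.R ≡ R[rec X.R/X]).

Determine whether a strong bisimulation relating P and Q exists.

Reachable graph of P (2 states):
  s0 = rec X. a.(0\{b} + b.X + b.X) → --a--▸ s1
  s1 = 0\{b} + b.(rec X. a.(0\{b} + b.X + b.X)) + b.(rec X. a.(0\{b} + b.X + b.X)) → --b--▸ s0
Reachable graph of Q (2 states):
  t0 = rec X. a.(0\{b} + b.X) → --a--▸ t1
  t1 = 0\{b} + b.(rec X. a.(0\{b} + b.X)) → --b--▸ t0
Partition-refinement fixed point:
  B0 = {s0, t0}
  B1 = {s1, t1}
s0 ∈ B0, t0 ∈ B0 → same block

bisimilar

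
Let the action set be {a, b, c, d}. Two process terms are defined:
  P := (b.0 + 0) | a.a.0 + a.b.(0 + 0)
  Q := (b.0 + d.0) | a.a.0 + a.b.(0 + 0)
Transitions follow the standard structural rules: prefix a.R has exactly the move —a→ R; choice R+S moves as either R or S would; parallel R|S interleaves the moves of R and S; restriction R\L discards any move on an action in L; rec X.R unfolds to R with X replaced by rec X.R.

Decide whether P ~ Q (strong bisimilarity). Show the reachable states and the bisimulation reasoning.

NO

Reachable graph of P (8 states):
  p0 = (b.0 + 0) | a.a.0 + a.b.(0 + 0) | -a-> p1, -a-> p2, -b-> p3
  p1 = (b.0 + 0) | a.0 | -a-> p4, -b-> p5
  p2 = b.(0 + 0) | -b-> p6
  p3 = 0 | a.a.0 | -a-> p5
  p4 = (b.0 + 0) | 0 | -b-> p7
  p5 = 0 | a.0 | -a-> p7
  p6 = 0 + 0 | ·
  p7 = 0 | 0 | ·
Reachable graph of Q (8 states):
  q0 = (b.0 + d.0) | a.a.0 + a.b.(0 + 0) | -a-> q1, -a-> q2, -b-> q3, -d-> q3
  q1 = (b.0 + d.0) | a.0 | -a-> q4, -b-> q5, -d-> q5
  q2 = b.(0 + 0) | -b-> q6
  q3 = 0 | a.a.0 | -a-> q5
  q4 = (b.0 + d.0) | 0 | -b-> q7, -d-> q7
  q5 = 0 | a.0 | -a-> q7
  q6 = 0 + 0 | ·
  q7 = 0 | 0 | ·
Bisimilarity quotient blocks:
  B0 = {p0}
  B1 = {p1}
  B2 = {p5, q5}
  B3 = {p6, p7, q6, q7}
  B4 = {p2, p4, q2}
  B5 = {p3, q3}
  B6 = {q0}
  B7 = {q1}
  B8 = {q4}
p0 ∈ B0, q0 ∈ B6 → different blocks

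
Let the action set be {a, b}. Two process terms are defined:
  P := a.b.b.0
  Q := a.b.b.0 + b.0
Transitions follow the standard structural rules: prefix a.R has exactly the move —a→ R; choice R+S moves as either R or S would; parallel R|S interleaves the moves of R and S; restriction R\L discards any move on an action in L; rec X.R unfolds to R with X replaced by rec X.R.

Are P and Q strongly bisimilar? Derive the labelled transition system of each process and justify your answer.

not bisimilar

Reachable graph of P (4 states):
  u0 = a.b.b.0 has moves =a=> u1
  u1 = b.b.0 has moves =b=> u2
  u2 = b.0 has moves =b=> u3
  u3 = 0 has moves (no moves)
Reachable graph of Q (4 states):
  v0 = a.b.b.0 + b.0 has moves =a=> v1, =b=> v2
  v1 = b.b.0 has moves =b=> v3
  v2 = 0 has moves (no moves)
  v3 = b.0 has moves =b=> v2
Partition-refinement fixed point:
  B0 = {u0}
  B1 = {u1, v1}
  B2 = {u2, v3}
  B3 = {u3, v2}
  B4 = {v0}
u0 ∈ B0, v0 ∈ B4 → different blocks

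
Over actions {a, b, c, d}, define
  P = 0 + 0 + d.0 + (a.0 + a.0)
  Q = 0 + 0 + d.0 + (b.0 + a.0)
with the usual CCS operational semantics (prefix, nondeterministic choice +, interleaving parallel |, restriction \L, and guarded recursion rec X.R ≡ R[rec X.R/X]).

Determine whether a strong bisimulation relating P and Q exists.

P ≁ Q

Reachable graph of P (2 states):
  m0 = 0 + 0 + d.0 + (a.0 + a.0) | =a=> m1, =d=> m1
  m1 = 0 | (no moves)
Reachable graph of Q (2 states):
  n0 = 0 + 0 + d.0 + (b.0 + a.0) | =a=> n1, =b=> n1, =d=> n1
  n1 = 0 | (no moves)
Coarsest stable partition (strong bisimilarity classes):
  B0 = {m0}
  B1 = {m1, n1}
  B2 = {n0}
m0 ∈ B0, n0 ∈ B2 → different blocks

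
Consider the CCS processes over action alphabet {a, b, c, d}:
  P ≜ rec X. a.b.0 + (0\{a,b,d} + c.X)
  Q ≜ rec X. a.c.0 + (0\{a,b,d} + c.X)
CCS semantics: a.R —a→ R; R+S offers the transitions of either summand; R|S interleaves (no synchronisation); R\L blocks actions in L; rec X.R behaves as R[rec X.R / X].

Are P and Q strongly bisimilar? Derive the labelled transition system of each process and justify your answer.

not bisimilar

Reachable graph of P (3 states):
  m0 = rec X. a.b.0 + (0\{a,b,d} + c.X) has moves —a→ m1, —c→ m0
  m1 = b.0 has moves —b→ m2
  m2 = 0 has moves ∅
Reachable graph of Q (3 states):
  n0 = rec X. a.c.0 + (0\{a,b,d} + c.X) has moves —a→ n1, —c→ n0
  n1 = c.0 has moves —c→ n2
  n2 = 0 has moves ∅
Coarsest stable partition (strong bisimilarity classes):
  B0 = {m0}
  B1 = {m1}
  B2 = {m2, n2}
  B3 = {n0}
  B4 = {n1}
m0 ∈ B0, n0 ∈ B3 → different blocks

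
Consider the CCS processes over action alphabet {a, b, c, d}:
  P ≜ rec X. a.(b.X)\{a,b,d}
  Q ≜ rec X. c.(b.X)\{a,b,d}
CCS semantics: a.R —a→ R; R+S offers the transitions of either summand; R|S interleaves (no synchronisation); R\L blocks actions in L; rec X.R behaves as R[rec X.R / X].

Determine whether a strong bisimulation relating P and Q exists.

P's transition system — 2 states:
  u0 = rec X. a.(b.X)\{a,b,d} has moves —a→ u1
  u1 = (b.(rec X. a.(b.X)\{a,b,d}))\{a,b,d} has moves ·
Q's transition system — 2 states:
  v0 = rec X. c.(b.X)\{a,b,d} has moves —c→ v1
  v1 = (b.(rec X. c.(b.X)\{a,b,d}))\{a,b,d} has moves ·
Bisimilarity quotient blocks:
  B0 = {u0}
  B1 = {u1, v1}
  B2 = {v0}
u0 ∈ B0, v0 ∈ B2 → different blocks

P ≁ Q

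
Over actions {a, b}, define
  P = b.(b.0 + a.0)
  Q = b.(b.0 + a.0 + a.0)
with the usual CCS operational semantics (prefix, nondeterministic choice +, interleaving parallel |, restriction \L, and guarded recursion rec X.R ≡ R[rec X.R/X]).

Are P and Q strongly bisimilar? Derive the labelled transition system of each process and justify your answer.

bisimilar

Reachable graph of P (3 states):
  p0 = b.(b.0 + a.0) | ··b··> p1
  p1 = b.0 + a.0 | ··a··> p2, ··b··> p2
  p2 = 0 | ·
Reachable graph of Q (3 states):
  q0 = b.(b.0 + a.0 + a.0) | ··b··> q1
  q1 = b.0 + a.0 + a.0 | ··a··> q2, ··b··> q2
  q2 = 0 | ·
Partition-refinement fixed point:
  B0 = {p0, q0}
  B1 = {p1, q1}
  B2 = {p2, q2}
p0 ∈ B0, q0 ∈ B0 → same block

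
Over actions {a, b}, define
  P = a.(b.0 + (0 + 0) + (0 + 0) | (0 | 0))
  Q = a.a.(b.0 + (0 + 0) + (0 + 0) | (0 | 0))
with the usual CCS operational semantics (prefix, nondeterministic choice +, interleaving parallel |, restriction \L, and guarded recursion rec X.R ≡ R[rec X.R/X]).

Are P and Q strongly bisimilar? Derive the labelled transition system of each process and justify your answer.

P's transition system — 3 states:
  m0 = a.(b.0 + (0 + 0) + (0 + 0) | (0 | 0)) ⊢ --a--▸ m1
  m1 = b.0 + (0 + 0) + (0 + 0) | (0 | 0) ⊢ --b--▸ m2
  m2 = 0 ⊢ deadlocked
Q's transition system — 4 states:
  n0 = a.a.(b.0 + (0 + 0) + (0 + 0) | (0 | 0)) ⊢ --a--▸ n1
  n1 = a.(b.0 + (0 + 0) + (0 + 0) | (0 | 0)) ⊢ --a--▸ n2
  n2 = b.0 + (0 + 0) + (0 + 0) | (0 | 0) ⊢ --b--▸ n3
  n3 = 0 ⊢ deadlocked
Partition-refinement fixed point:
  B0 = {m0, n1}
  B1 = {m1, n2}
  B2 = {m2, n3}
  B3 = {n0}
m0 ∈ B0, n0 ∈ B3 → different blocks

not bisimilar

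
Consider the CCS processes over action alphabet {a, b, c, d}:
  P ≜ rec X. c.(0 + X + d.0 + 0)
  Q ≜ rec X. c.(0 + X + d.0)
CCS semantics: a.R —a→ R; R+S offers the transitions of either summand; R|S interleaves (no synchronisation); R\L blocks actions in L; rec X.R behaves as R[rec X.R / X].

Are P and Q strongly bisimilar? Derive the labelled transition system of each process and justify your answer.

YES

P's transition system — 3 states:
  m0 = rec X. c.(0 + X + d.0 + 0) → =c=> m1
  m1 = 0 + (rec X. c.(0 + X + d.0 + 0)) + d.0 + 0 → =c=> m1, =d=> m2
  m2 = 0 → ·
Q's transition system — 3 states:
  n0 = rec X. c.(0 + X + d.0) → =c=> n1
  n1 = 0 + (rec X. c.(0 + X + d.0)) + d.0 → =c=> n1, =d=> n2
  n2 = 0 → ·
Bisimilarity quotient blocks:
  B0 = {m0, n0}
  B1 = {m1, n1}
  B2 = {m2, n2}
m0 ∈ B0, n0 ∈ B0 → same block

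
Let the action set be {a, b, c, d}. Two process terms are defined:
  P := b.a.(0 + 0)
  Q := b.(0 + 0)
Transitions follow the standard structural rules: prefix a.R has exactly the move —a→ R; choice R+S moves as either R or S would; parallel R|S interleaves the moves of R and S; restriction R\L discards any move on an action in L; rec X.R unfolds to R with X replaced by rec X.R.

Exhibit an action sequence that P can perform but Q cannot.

P's transition system — 3 states:
  u0 = b.a.(0 + 0) :: =b=> u1
  u1 = a.(0 + 0) :: =a=> u2
  u2 = 0 + 0 :: ·
Q's transition system — 2 states:
  v0 = b.(0 + 0) :: =b=> v1
  v1 = 0 + 0 :: ·
Trace ⟨ba⟩ through P, begin at {u0}:
  [1] b ⇒ {u1}
  [2] a ⇒ {u2}
  ✓ P
Trace ⟨ba⟩ through Q, begin at {v0}:
  [1] b ⇒ {v1}
  [2] a ⇒ no successor for Q

ba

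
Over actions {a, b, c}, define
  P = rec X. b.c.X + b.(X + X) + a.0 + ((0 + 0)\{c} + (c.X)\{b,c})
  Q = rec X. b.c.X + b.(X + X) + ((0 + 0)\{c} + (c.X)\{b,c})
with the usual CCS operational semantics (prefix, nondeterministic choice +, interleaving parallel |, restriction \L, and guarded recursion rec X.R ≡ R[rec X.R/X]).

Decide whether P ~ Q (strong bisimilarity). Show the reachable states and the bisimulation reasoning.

Reachable graph of P (4 states):
  m0 = rec X. b.c.X + b.(X + X) + a.0 + ((0 + 0)\{c} + (c.X)\{b,c}) has moves ··a··> m1, ··b··> m2, ··b··> m3
  m1 = 0 has moves (no moves)
  m2 = (rec X. b.c.X + b.(X + X) + a.0 + ((0 + 0)\{c} + (c.X)\{b,c})) + (rec X. b.c.X + b.(X + X) + a.0 + ((0 + 0)\{c} + (c.X)\{b,c})) has moves ··a··> m1, ··b··> m2, ··b··> m3
  m3 = c.(rec X. b.c.X + b.(X + X) + a.0 + ((0 + 0)\{c} + (c.X)\{b,c})) has moves ··c··> m0
Reachable graph of Q (3 states):
  n0 = rec X. b.c.X + b.(X + X) + ((0 + 0)\{c} + (c.X)\{b,c}) has moves ··b··> n1, ··b··> n2
  n1 = (rec X. b.c.X + b.(X + X) + ((0 + 0)\{c} + (c.X)\{b,c})) + (rec X. b.c.X + b.(X + X) + ((0 + 0)\{c} + (c.X)\{b,c})) has moves ··b··> n1, ··b··> n2
  n2 = c.(rec X. b.c.X + b.(X + X) + ((0 + 0)\{c} + (c.X)\{b,c})) has moves ··c··> n0
Partition-refinement fixed point:
  B0 = {m0, m2}
  B1 = {m1}
  B2 = {m3}
  B3 = {n0, n1}
  B4 = {n2}
m0 ∈ B0, n0 ∈ B3 → different blocks

not bisimilar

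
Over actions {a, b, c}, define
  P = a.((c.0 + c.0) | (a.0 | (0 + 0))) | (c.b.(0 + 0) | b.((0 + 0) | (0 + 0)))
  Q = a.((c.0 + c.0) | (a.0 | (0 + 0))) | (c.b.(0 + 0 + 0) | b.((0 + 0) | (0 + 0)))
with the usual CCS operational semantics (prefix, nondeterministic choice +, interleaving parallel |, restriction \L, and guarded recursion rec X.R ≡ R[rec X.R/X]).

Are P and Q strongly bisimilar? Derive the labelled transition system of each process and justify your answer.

YES

LTS(P): 30 reachable states
  u0 = a.((c.0 + c.0) | (a.0 | (0 + 0))) | (c.b.(0 + 0) | b.((0 + 0) | (0 + 0))) ⊢ ··a··> u1, ··b··> u2, ··c··> u3
  u1 = (c.0 + c.0) | (a.0 | (0 + 0)) | (c.b.(0 + 0) | b.((0 + 0) | (0 + 0))) ⊢ ··a··> u4, ··b··> u5, ··c··> u6, ··c··> u7
  u2 = a.((c.0 + c.0) | (a.0 | (0 + 0))) | (c.b.(0 + 0) | ((0 + 0) | (0 + 0))) ⊢ ··a··> u5, ··c··> u8
  u3 = a.((c.0 + c.0) | (a.0 | (0 + 0))) | (b.(0 + 0) | b.((0 + 0) | (0 + 0))) ⊢ ··a··> u6, ··b··> u8, ··b··> u9
  u4 = (c.0 + c.0) | (0 | (0 + 0)) | (c.b.(0 + 0) | b.((0 + 0) | (0 + 0))) ⊢ ··b··> u10, ··c··> u11, ··c··> u12
  u5 = (c.0 + c.0) | (a.0 | (0 + 0)) | (c.b.(0 + 0) | ((0 + 0) | (0 + 0))) ⊢ ··a··> u10, ··c··> u13, ··c··> u14
  u6 = (c.0 + c.0) | (a.0 | (0 + 0)) | (b.(0 + 0) | b.((0 + 0) | (0 + 0))) ⊢ ··a··> u11, ··b··> u13, ··b··> u15, ··c··> u16
  u7 = 0 | (a.0 | (0 + 0)) | (c.b.(0 + 0) | b.((0 + 0) | (0 + 0))) ⊢ ··a··> u12, ··b··> u14, ··c··> u16
  u8 = a.((c.0 + c.0) | (a.0 | (0 + 0))) | (b.(0 + 0) | ((0 + 0) | (0 + 0))) ⊢ ··a··> u13, ··b··> u17
  u9 = a.((c.0 + c.0) | (a.0 | (0 + 0))) | ((0 + 0) | b.((0 + 0) | (0 + 0))) ⊢ ··a··> u15, ··b··> u17
  u10 = (c.0 + c.0) | (0 | (0 + 0)) | (c.b.(0 + 0) | ((0 + 0) | (0 + 0))) ⊢ ··c··> u18, ··c··> u19
  u11 = (c.0 + c.0) | (0 | (0 + 0)) | (b.(0 + 0) | b.((0 + 0) | (0 + 0))) ⊢ ··b··> u18, ··b··> u20, ··c··> u21
  u12 = 0 | (0 | (0 + 0)) | (c.b.(0 + 0) | b.((0 + 0) | (0 + 0))) ⊢ ··b··> u19, ··c··> u21
  u13 = (c.0 + c.0) | (a.0 | (0 + 0)) | (b.(0 + 0) | ((0 + 0) | (0 + 0))) ⊢ ··a··> u18, ··b··> u22, ··c··> u23
  u14 = 0 | (a.0 | (0 + 0)) | (c.b.(0 + 0) | ((0 + 0) | (0 + 0))) ⊢ ··a··> u19, ··c··> u23
  u15 = (c.0 + c.0) | (a.0 | (0 + 0)) | ((0 + 0) | b.((0 + 0) | (0 + 0))) ⊢ ··a··> u20, ··b··> u22, ··c··> u24
  u16 = 0 | (a.0 | (0 + 0)) | (b.(0 + 0) | b.((0 + 0) | (0 + 0))) ⊢ ··a··> u21, ··b··> u23, ··b··> u24
  u17 = a.((c.0 + c.0) | (a.0 | (0 + 0))) | ((0 + 0) | ((0 + 0) | (0 + 0))) ⊢ ··a··> u22
  u18 = (c.0 + c.0) | (0 | (0 + 0)) | (b.(0 + 0) | ((0 + 0) | (0 + 0))) ⊢ ··b··> u25, ··c··> u26
  u19 = 0 | (0 | (0 + 0)) | (c.b.(0 + 0) | ((0 + 0) | (0 + 0))) ⊢ ··c··> u26
  u20 = (c.0 + c.0) | (0 | (0 + 0)) | ((0 + 0) | b.((0 + 0) | (0 + 0))) ⊢ ··b··> u25, ··c··> u27
  u21 = 0 | (0 | (0 + 0)) | (b.(0 + 0) | b.((0 + 0) | (0 + 0))) ⊢ ··b··> u26, ··b··> u27
  u22 = (c.0 + c.0) | (a.0 | (0 + 0)) | ((0 + 0) | ((0 + 0) | (0 + 0))) ⊢ ··a··> u25, ··c··> u28
  u23 = 0 | (a.0 | (0 + 0)) | (b.(0 + 0) | ((0 + 0) | (0 + 0))) ⊢ ··a··> u26, ··b··> u28
  u24 = 0 | (a.0 | (0 + 0)) | ((0 + 0) | b.((0 + 0) | (0 + 0))) ⊢ ··a··> u27, ··b··> u28
  u25 = (c.0 + c.0) | (0 | (0 + 0)) | ((0 + 0) | ((0 + 0) | (0 + 0))) ⊢ ··c··> u29
  u26 = 0 | (0 | (0 + 0)) | (b.(0 + 0) | ((0 + 0) | (0 + 0))) ⊢ ··b··> u29
  u27 = 0 | (0 | (0 + 0)) | ((0 + 0) | b.((0 + 0) | (0 + 0))) ⊢ ··b··> u29
  u28 = 0 | (a.0 | (0 + 0)) | ((0 + 0) | ((0 + 0) | (0 + 0))) ⊢ ··a··> u29
  u29 = 0 | (0 | (0 + 0)) | ((0 + 0) | ((0 + 0) | (0 + 0))) ⊢ deadlocked
LTS(Q): 30 reachable states
  v0 = a.((c.0 + c.0) | (a.0 | (0 + 0))) | (c.b.(0 + 0 + 0) | b.((0 + 0) | (0 + 0))) ⊢ ··a··> v1, ··b··> v2, ··c··> v3
  v1 = (c.0 + c.0) | (a.0 | (0 + 0)) | (c.b.(0 + 0 + 0) | b.((0 + 0) | (0 + 0))) ⊢ ··a··> v4, ··b··> v5, ··c··> v6, ··c··> v7
  v2 = a.((c.0 + c.0) | (a.0 | (0 + 0))) | (c.b.(0 + 0 + 0) | ((0 + 0) | (0 + 0))) ⊢ ··a··> v5, ··c··> v8
  v3 = a.((c.0 + c.0) | (a.0 | (0 + 0))) | (b.(0 + 0 + 0) | b.((0 + 0) | (0 + 0))) ⊢ ··a··> v6, ··b··> v8, ··b··> v9
  v4 = (c.0 + c.0) | (0 | (0 + 0)) | (c.b.(0 + 0 + 0) | b.((0 + 0) | (0 + 0))) ⊢ ··b··> v10, ··c··> v11, ··c··> v12
  v5 = (c.0 + c.0) | (a.0 | (0 + 0)) | (c.b.(0 + 0 + 0) | ((0 + 0) | (0 + 0))) ⊢ ··a··> v10, ··c··> v13, ··c··> v14
  v6 = (c.0 + c.0) | (a.0 | (0 + 0)) | (b.(0 + 0 + 0) | b.((0 + 0) | (0 + 0))) ⊢ ··a··> v11, ··b··> v13, ··b··> v15, ··c··> v16
  v7 = 0 | (a.0 | (0 + 0)) | (c.b.(0 + 0 + 0) | b.((0 + 0) | (0 + 0))) ⊢ ··a··> v12, ··b··> v14, ··c··> v16
  v8 = a.((c.0 + c.0) | (a.0 | (0 + 0))) | (b.(0 + 0 + 0) | ((0 + 0) | (0 + 0))) ⊢ ··a··> v13, ··b··> v17
  v9 = a.((c.0 + c.0) | (a.0 | (0 + 0))) | ((0 + 0 + 0) | b.((0 + 0) | (0 + 0))) ⊢ ··a··> v15, ··b··> v17
  v10 = (c.0 + c.0) | (0 | (0 + 0)) | (c.b.(0 + 0 + 0) | ((0 + 0) | (0 + 0))) ⊢ ··c··> v18, ··c··> v19
  v11 = (c.0 + c.0) | (0 | (0 + 0)) | (b.(0 + 0 + 0) | b.((0 + 0) | (0 + 0))) ⊢ ··b··> v18, ··b··> v20, ··c··> v21
  v12 = 0 | (0 | (0 + 0)) | (c.b.(0 + 0 + 0) | b.((0 + 0) | (0 + 0))) ⊢ ··b··> v19, ··c··> v21
  v13 = (c.0 + c.0) | (a.0 | (0 + 0)) | (b.(0 + 0 + 0) | ((0 + 0) | (0 + 0))) ⊢ ··a··> v18, ··b··> v22, ··c··> v23
  v14 = 0 | (a.0 | (0 + 0)) | (c.b.(0 + 0 + 0) | ((0 + 0) | (0 + 0))) ⊢ ··a··> v19, ··c··> v23
  v15 = (c.0 + c.0) | (a.0 | (0 + 0)) | ((0 + 0 + 0) | b.((0 + 0) | (0 + 0))) ⊢ ··a··> v20, ··b··> v22, ··c··> v24
  v16 = 0 | (a.0 | (0 + 0)) | (b.(0 + 0 + 0) | b.((0 + 0) | (0 + 0))) ⊢ ··a··> v21, ··b··> v23, ··b··> v24
  v17 = a.((c.0 + c.0) | (a.0 | (0 + 0))) | ((0 + 0 + 0) | ((0 + 0) | (0 + 0))) ⊢ ··a··> v22
  v18 = (c.0 + c.0) | (0 | (0 + 0)) | (b.(0 + 0 + 0) | ((0 + 0) | (0 + 0))) ⊢ ··b··> v25, ··c··> v26
  v19 = 0 | (0 | (0 + 0)) | (c.b.(0 + 0 + 0) | ((0 + 0) | (0 + 0))) ⊢ ··c··> v26
  v20 = (c.0 + c.0) | (0 | (0 + 0)) | ((0 + 0 + 0) | b.((0 + 0) | (0 + 0))) ⊢ ··b··> v25, ··c··> v27
  v21 = 0 | (0 | (0 + 0)) | (b.(0 + 0 + 0) | b.((0 + 0) | (0 + 0))) ⊢ ··b··> v26, ··b··> v27
  v22 = (c.0 + c.0) | (a.0 | (0 + 0)) | ((0 + 0 + 0) | ((0 + 0) | (0 + 0))) ⊢ ··a··> v25, ··c··> v28
  v23 = 0 | (a.0 | (0 + 0)) | (b.(0 + 0 + 0) | ((0 + 0) | (0 + 0))) ⊢ ··a··> v26, ··b··> v28
  v24 = 0 | (a.0 | (0 + 0)) | ((0 + 0 + 0) | b.((0 + 0) | (0 + 0))) ⊢ ··a··> v27, ··b··> v28
  v25 = (c.0 + c.0) | (0 | (0 + 0)) | ((0 + 0 + 0) | ((0 + 0) | (0 + 0))) ⊢ ··c··> v29
  v26 = 0 | (0 | (0 + 0)) | (b.(0 + 0 + 0) | ((0 + 0) | (0 + 0))) ⊢ ··b··> v29
  v27 = 0 | (0 | (0 + 0)) | ((0 + 0 + 0) | b.((0 + 0) | (0 + 0))) ⊢ ··b··> v29
  v28 = 0 | (a.0 | (0 + 0)) | ((0 + 0 + 0) | ((0 + 0) | (0 + 0))) ⊢ ··a··> v29
  v29 = 0 | (0 | (0 + 0)) | ((0 + 0 + 0) | ((0 + 0) | (0 + 0))) ⊢ deadlocked
Coarsest stable partition (strong bisimilarity classes):
  B0 = {u0, v0}
  B1 = {u2, v2}
  B2 = {u5, v5}
  B3 = {u10, v10}
  B4 = {u19, v19}
  B5 = {u26, u27, v26, v27}
  B6 = {u29, v29}
  B7 = {u18, u20, v18, v20}
  B8 = {u25, v25}
  B9 = {u14, v14}
  B10 = {u23, u24, v23, v24}
  B11 = {u28, v28}
  B12 = {u13, u15, v13, v15}
  B13 = {u22, v22}
  B14 = {u8, u9, v8, v9}
  B15 = {u17, v17}
  B16 = {u1, v1}
  B17 = {u4, v4}
  B18 = {u12, v12}
  B19 = {u21, v21}
  B20 = {u11, v11}
  B21 = {u7, v7}
  B22 = {u16, v16}
  B23 = {u6, v6}
  B24 = {u3, v3}
u0 ∈ B0, v0 ∈ B0 → same block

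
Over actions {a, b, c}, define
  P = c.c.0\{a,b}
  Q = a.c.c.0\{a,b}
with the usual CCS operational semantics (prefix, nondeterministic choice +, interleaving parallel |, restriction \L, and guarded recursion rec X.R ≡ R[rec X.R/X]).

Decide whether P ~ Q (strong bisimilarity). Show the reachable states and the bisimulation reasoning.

not bisimilar

P's transition system — 3 states:
  s0 = c.c.0\{a,b} | ··c··> s1
  s1 = c.0\{a,b} | ··c··> s2
  s2 = 0\{a,b} | stopped
Q's transition system — 4 states:
  t0 = a.c.c.0\{a,b} | ··a··> t1
  t1 = c.c.0\{a,b} | ··c··> t2
  t2 = c.0\{a,b} | ··c··> t3
  t3 = 0\{a,b} | stopped
Partition-refinement fixed point:
  B0 = {s0, t1}
  B1 = {s1, t2}
  B2 = {s2, t3}
  B3 = {t0}
s0 ∈ B0, t0 ∈ B3 → different blocks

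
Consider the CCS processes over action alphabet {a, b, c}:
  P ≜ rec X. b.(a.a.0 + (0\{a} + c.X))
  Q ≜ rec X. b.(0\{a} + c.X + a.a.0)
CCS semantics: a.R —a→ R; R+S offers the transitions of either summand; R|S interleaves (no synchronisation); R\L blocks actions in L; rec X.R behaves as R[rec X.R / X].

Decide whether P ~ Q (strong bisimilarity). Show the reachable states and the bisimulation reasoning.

P ~ Q

Reachable graph of P (4 states):
  s0 = rec X. b.(a.a.0 + (0\{a} + c.X)) → =b=> s1
  s1 = a.a.0 + (0\{a} + c.(rec X. b.(a.a.0 + (0\{a} + c.X)))) → =a=> s2, =c=> s0
  s2 = a.0 → =a=> s3
  s3 = 0 → stopped
Reachable graph of Q (4 states):
  t0 = rec X. b.(0\{a} + c.X + a.a.0) → =b=> t1
  t1 = 0\{a} + c.(rec X. b.(0\{a} + c.X + a.a.0)) + a.a.0 → =a=> t2, =c=> t0
  t2 = a.0 → =a=> t3
  t3 = 0 → stopped
Partition-refinement fixed point:
  B0 = {s0, t0}
  B1 = {s1, t1}
  B2 = {s2, t2}
  B3 = {s3, t3}
s0 ∈ B0, t0 ∈ B0 → same block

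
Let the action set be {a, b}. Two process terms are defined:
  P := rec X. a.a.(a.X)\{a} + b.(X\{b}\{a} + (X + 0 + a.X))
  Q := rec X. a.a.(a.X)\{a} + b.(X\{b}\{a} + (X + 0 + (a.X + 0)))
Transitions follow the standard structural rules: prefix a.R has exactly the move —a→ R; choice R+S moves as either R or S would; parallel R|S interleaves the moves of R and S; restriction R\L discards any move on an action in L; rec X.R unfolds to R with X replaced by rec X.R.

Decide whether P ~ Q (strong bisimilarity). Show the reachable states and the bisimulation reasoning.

bisimilar

Reachable graph of P (4 states):
  u0 = rec X. a.a.(a.X)\{a} + b.(X\{b}\{a} + (X + 0 + a.X)) has moves ··a··> u1, ··b··> u2
  u1 = a.(a.(rec X. a.a.(a.X)\{a} + b.(X\{b}\{a} + (X + 0 + a.X))))\{a} has moves ··a··> u3
  u2 = (rec X. a.a.(a.X)\{a} + b.(X\{b}\{a} + (X + 0 + a.X)))\{b}\{a} + ((rec X. a.a.(a.X)\{a} + b.(X\{b}\{a} + (X + 0 + a.X))) + 0 + a.(rec X. a.a.(a.X)\{a} + b.(X\{b}\{a} + (X + 0 + a.X)))) has moves ··a··> u0, ··a··> u1, ··b··> u2
  u3 = (a.(rec X. a.a.(a.X)\{a} + b.(X\{b}\{a} + (X + 0 + a.X))))\{a} has moves ·
Reachable graph of Q (4 states):
  v0 = rec X. a.a.(a.X)\{a} + b.(X\{b}\{a} + (X + 0 + (a.X + 0))) has moves ··a··> v1, ··b··> v2
  v1 = a.(a.(rec X. a.a.(a.X)\{a} + b.(X\{b}\{a} + (X + 0 + (a.X + 0)))))\{a} has moves ··a··> v3
  v2 = (rec X. a.a.(a.X)\{a} + b.(X\{b}\{a} + (X + 0 + (a.X + 0))))\{b}\{a} + ((rec X. a.a.(a.X)\{a} + b.(X\{b}\{a} + (X + 0 + (a.X + 0)))) + 0 + (a.(rec X. a.a.(a.X)\{a} + b.(X\{b}\{a} + (X + 0 + (a.X + 0)))) + 0)) has moves ··a··> v0, ··a··> v1, ··b··> v2
  v3 = (a.(rec X. a.a.(a.X)\{a} + b.(X\{b}\{a} + (X + 0 + (a.X + 0)))))\{a} has moves ·
Partition-refinement fixed point:
  B0 = {u0, v0}
  B1 = {u2, v2}
  B2 = {u1, v1}
  B3 = {u3, v3}
u0 ∈ B0, v0 ∈ B0 → same block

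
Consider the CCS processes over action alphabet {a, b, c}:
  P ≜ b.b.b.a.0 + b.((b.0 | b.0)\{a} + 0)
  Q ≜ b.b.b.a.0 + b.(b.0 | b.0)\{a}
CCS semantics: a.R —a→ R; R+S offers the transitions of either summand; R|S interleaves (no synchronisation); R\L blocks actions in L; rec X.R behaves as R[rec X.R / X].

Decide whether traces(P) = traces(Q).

LTS(P): 9 reachable states
  m0 = b.b.b.a.0 + b.((b.0 | b.0)\{a} + 0) | -b-> m1, -b-> m2
  m1 = (b.0 | b.0)\{a} + 0 | -b-> m3, -b-> m4
  m2 = b.b.a.0 | -b-> m5
  m3 = (0 | b.0)\{a} | -b-> m6
  m4 = (b.0 | 0)\{a} | -b-> m6
  m5 = b.a.0 | -b-> m7
  m6 = (0 | 0)\{a} | stopped
  m7 = a.0 | -a-> m8
  m8 = 0 | stopped
LTS(Q): 9 reachable states
  n0 = b.b.b.a.0 + b.(b.0 | b.0)\{a} | -b-> n1, -b-> n2
  n1 = (b.0 | b.0)\{a} | -b-> n3, -b-> n4
  n2 = b.b.a.0 | -b-> n5
  n3 = (0 | b.0)\{a} | -b-> n6
  n4 = (b.0 | 0)\{a} | -b-> n6
  n5 = b.a.0 | -b-> n7
  n6 = (0 | 0)\{a} | stopped
  n7 = a.0 | -a-> n8
  n8 = 0 | stopped
Partition-refinement fixed point:
  B0 = {m0, n0}
  B1 = {m2, n2}
  B2 = {m5, n5}
  B3 = {m7, n7}
  B4 = {m6, m8, n6, n8}
  B5 = {m1, n1}
  B6 = {m3, m4, n3, n4}
m0 ∈ B0, n0 ∈ B0 → same block
Bisimilar ⇒ trace-equivalent.

trace-equivalent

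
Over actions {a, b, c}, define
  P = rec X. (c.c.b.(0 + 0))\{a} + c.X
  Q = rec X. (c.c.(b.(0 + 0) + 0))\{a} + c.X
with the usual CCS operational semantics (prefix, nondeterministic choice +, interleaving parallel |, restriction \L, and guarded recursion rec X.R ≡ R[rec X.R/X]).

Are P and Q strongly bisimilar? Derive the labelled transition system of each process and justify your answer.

P's transition system — 4 states:
  s0 = rec X. (c.c.b.(0 + 0))\{a} + c.X → --c--▸ s0, --c--▸ s1
  s1 = (c.b.(0 + 0))\{a} → --c--▸ s2
  s2 = (b.(0 + 0))\{a} → --b--▸ s3
  s3 = (0 + 0)\{a} → deadlocked
Q's transition system — 4 states:
  t0 = rec X. (c.c.(b.(0 + 0) + 0))\{a} + c.X → --c--▸ t0, --c--▸ t1
  t1 = (c.(b.(0 + 0) + 0))\{a} → --c--▸ t2
  t2 = (b.(0 + 0) + 0)\{a} → --b--▸ t3
  t3 = (0 + 0)\{a} → deadlocked
Partition-refinement fixed point:
  B0 = {s0, t0}
  B1 = {s1, t1}
  B2 = {s2, t2}
  B3 = {s3, t3}
s0 ∈ B0, t0 ∈ B0 → same block

bisimilar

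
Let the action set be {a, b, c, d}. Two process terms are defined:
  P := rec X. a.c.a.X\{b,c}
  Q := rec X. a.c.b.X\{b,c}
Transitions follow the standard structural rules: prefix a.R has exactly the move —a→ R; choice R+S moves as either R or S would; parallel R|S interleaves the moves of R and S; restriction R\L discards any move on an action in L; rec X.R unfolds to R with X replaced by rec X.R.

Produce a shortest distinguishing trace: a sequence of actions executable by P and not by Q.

aca

Reachable graph of P (5 states):
  u0 = rec X. a.c.a.X\{b,c} → ··a··> u1
  u1 = c.a.(rec X. a.c.a.X\{b,c})\{b,c} → ··c··> u2
  u2 = a.(rec X. a.c.a.X\{b,c})\{b,c} → ··a··> u3
  u3 = (rec X. a.c.a.X\{b,c})\{b,c} → ··a··> u4
  u4 = (c.a.(rec X. a.c.a.X\{b,c})\{b,c})\{b,c} → stopped
Reachable graph of Q (5 states):
  v0 = rec X. a.c.b.X\{b,c} → ··a··> v1
  v1 = c.b.(rec X. a.c.b.X\{b,c})\{b,c} → ··c··> v2
  v2 = b.(rec X. a.c.b.X\{b,c})\{b,c} → ··b··> v3
  v3 = (rec X. a.c.b.X\{b,c})\{b,c} → ··a··> v4
  v4 = (c.b.(rec X. a.c.b.X\{b,c})\{b,c})\{b,c} → stopped
Executing aca from P (initial set {u0}):
  after a @ step 1: {u1}
  after c @ step 2: {u2}
  after a @ step 3: {u3}
  P completes σ.
Executing aca from Q (initial set {v0}):
  after a @ step 1: {v1}
  after c @ step 2: {v2}
  after a @ step 3: ∅ (Q stuck)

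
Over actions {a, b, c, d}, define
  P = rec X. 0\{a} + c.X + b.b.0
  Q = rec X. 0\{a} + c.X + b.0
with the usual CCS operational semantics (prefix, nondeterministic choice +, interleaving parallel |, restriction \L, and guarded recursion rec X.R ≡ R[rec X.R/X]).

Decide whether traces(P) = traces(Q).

LTS(P): 3 reachable states
  u0 = rec X. 0\{a} + c.X + b.b.0 has moves --b--▸ u1, --c--▸ u0
  u1 = b.0 has moves --b--▸ u2
  u2 = 0 has moves (no moves)
LTS(Q): 2 reachable states
  v0 = rec X. 0\{a} + c.X + b.0 has moves --b--▸ v1, --c--▸ v0
  v1 = 0 has moves (no moves)
Trace ⟨bb⟩ through P, begin at {u0}:
  step 1 (b): {u1}
  step 2 (b): {u2}
  P completes σ.
Trace ⟨bb⟩ through Q, begin at {v0}:
  step 1 (b): {v1}
  step 2 (b): no successor for Q

traces(P) ≠ traces(Q) — witness ⟨bb⟩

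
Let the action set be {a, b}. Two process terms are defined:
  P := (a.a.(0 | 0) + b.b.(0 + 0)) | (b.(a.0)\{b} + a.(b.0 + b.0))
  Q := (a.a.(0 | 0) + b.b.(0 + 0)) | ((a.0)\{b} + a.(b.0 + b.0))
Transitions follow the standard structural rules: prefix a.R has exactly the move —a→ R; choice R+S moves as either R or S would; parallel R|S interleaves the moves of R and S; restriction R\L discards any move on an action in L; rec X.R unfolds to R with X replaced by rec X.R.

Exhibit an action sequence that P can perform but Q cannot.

bbb

P's transition system — 25 states:
  m0 = (a.a.(0 | 0) + b.b.(0 + 0)) | (b.(a.0)\{b} + a.(b.0 + b.0)) has moves -a-> m1, -a-> m2, -b-> m3, -b-> m4
  m1 = (a.a.(0 | 0) + b.b.(0 + 0)) | (b.0 + b.0) has moves -a-> m5, -b-> m6, -b-> m7
  m2 = a.(0 | 0) | (b.(a.0)\{b} + a.(b.0 + b.0)) has moves -a-> m5, -a-> m8, -b-> m9
  m3 = (a.a.(0 | 0) + b.b.(0 + 0)) | (a.0)\{b} has moves -a-> m10, -a-> m9, -b-> m11
  m4 = b.(0 + 0) | (b.(a.0)\{b} + a.(b.0 + b.0)) has moves -a-> m7, -b-> m11, -b-> m12
  m5 = a.(0 | 0) | (b.0 + b.0) has moves -a-> m13, -b-> m14
  m6 = (a.a.(0 | 0) + b.b.(0 + 0)) | 0 has moves -a-> m14, -b-> m15
  m7 = b.(0 + 0) | (b.0 + b.0) has moves -b-> m15, -b-> m16
  m8 = 0 | 0 | (b.(a.0)\{b} + a.(b.0 + b.0)) has moves -a-> m13, -b-> m17
  m9 = a.(0 | 0) | (a.0)\{b} has moves -a-> m17, -a-> m18
  m10 = (a.a.(0 | 0) + b.b.(0 + 0)) | 0\{b} has moves -a-> m18, -b-> m19
  m11 = b.(0 + 0) | (a.0)\{b} has moves -a-> m19, -b-> m20
  m12 = (0 + 0) | (b.(a.0)\{b} + a.(b.0 + b.0)) has moves -a-> m16, -b-> m20
  m13 = 0 | 0 | (b.0 + b.0) has moves -b-> m21
  m14 = a.(0 | 0) | 0 has moves -a-> m21
  m15 = b.(0 + 0) | 0 has moves -b-> m22
  m16 = (0 + 0) | (b.0 + b.0) has moves -b-> m22
  m17 = 0 | 0 | (a.0)\{b} has moves -a-> m23
  m18 = a.(0 | 0) | 0\{b} has moves -a-> m23
  m19 = b.(0 + 0) | 0\{b} has moves -b-> m24
  m20 = (0 + 0) | (a.0)\{b} has moves -a-> m24
  m21 = 0 | 0 | 0 has moves deadlocked
  m22 = (0 + 0) | 0 has moves deadlocked
  m23 = 0 | 0 | 0\{b} has moves deadlocked
  m24 = (0 + 0) | 0\{b} has moves deadlocked
Q's transition system — 20 states:
  n0 = (a.a.(0 | 0) + b.b.(0 + 0)) | ((a.0)\{b} + a.(b.0 + b.0)) has moves -a-> n1, -a-> n2, -a-> n3, -b-> n4
  n1 = (a.a.(0 | 0) + b.b.(0 + 0)) | (b.0 + b.0) has moves -a-> n5, -b-> n6, -b-> n7
  n2 = (a.a.(0 | 0) + b.b.(0 + 0)) | 0\{b} has moves -a-> n8, -b-> n9
  n3 = a.(0 | 0) | ((a.0)\{b} + a.(b.0 + b.0)) has moves -a-> n10, -a-> n5, -a-> n8
  n4 = b.(0 + 0) | ((a.0)\{b} + a.(b.0 + b.0)) has moves -a-> n7, -a-> n9, -b-> n11
  n5 = a.(0 | 0) | (b.0 + b.0) has moves -a-> n12, -b-> n13
  n6 = (a.a.(0 | 0) + b.b.(0 + 0)) | 0 has moves -a-> n13, -b-> n14
  n7 = b.(0 + 0) | (b.0 + b.0) has moves -b-> n14, -b-> n15
  n8 = a.(0 | 0) | 0\{b} has moves -a-> n16
  n9 = b.(0 + 0) | 0\{b} has moves -b-> n17
  n10 = 0 | 0 | ((a.0)\{b} + a.(b.0 + b.0)) has moves -a-> n12, -a-> n16
  n11 = (0 + 0) | ((a.0)\{b} + a.(b.0 + b.0)) has moves -a-> n15, -a-> n17
  n12 = 0 | 0 | (b.0 + b.0) has moves -b-> n18
  n13 = a.(0 | 0) | 0 has moves -a-> n18
  n14 = b.(0 + 0) | 0 has moves -b-> n19
  n15 = (0 + 0) | (b.0 + b.0) has moves -b-> n19
  n16 = 0 | 0 | 0\{b} has moves deadlocked
  n17 = (0 + 0) | 0\{b} has moves deadlocked
  n18 = 0 | 0 | 0 has moves deadlocked
  n19 = (0 + 0) | 0 has moves deadlocked
Trace ⟨bbb⟩ through P, begin at {m0}:
  [1] b ⇒ {m3, m4}
  [2] b ⇒ {m11, m12}
  [3] b ⇒ {m20}
  P completes σ.
Trace ⟨bbb⟩ through Q, begin at {n0}:
  [1] b ⇒ {n4}
  [2] b ⇒ {n11}
  [3] b ⇒ ∅ (Q stuck)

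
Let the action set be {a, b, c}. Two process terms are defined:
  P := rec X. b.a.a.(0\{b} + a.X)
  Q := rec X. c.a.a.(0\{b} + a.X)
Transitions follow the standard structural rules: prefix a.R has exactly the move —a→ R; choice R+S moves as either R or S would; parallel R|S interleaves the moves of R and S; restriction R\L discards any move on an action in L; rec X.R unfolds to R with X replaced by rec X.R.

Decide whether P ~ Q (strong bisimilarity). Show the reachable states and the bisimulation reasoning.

LTS(P): 4 reachable states
  p0 = rec X. b.a.a.(0\{b} + a.X) ⊢ -b-> p1
  p1 = a.a.(0\{b} + a.(rec X. b.a.a.(0\{b} + a.X))) ⊢ -a-> p2
  p2 = a.(0\{b} + a.(rec X. b.a.a.(0\{b} + a.X))) ⊢ -a-> p3
  p3 = 0\{b} + a.(rec X. b.a.a.(0\{b} + a.X)) ⊢ -a-> p0
LTS(Q): 4 reachable states
  q0 = rec X. c.a.a.(0\{b} + a.X) ⊢ -c-> q1
  q1 = a.a.(0\{b} + a.(rec X. c.a.a.(0\{b} + a.X))) ⊢ -a-> q2
  q2 = a.(0\{b} + a.(rec X. c.a.a.(0\{b} + a.X))) ⊢ -a-> q3
  q3 = 0\{b} + a.(rec X. c.a.a.(0\{b} + a.X)) ⊢ -a-> q0
Partition-refinement fixed point:
  B0 = {p0}
  B1 = {p1}
  B2 = {p2}
  B3 = {p3}
  B4 = {q0}
  B5 = {q1}
  B6 = {q2}
  B7 = {q3}
p0 ∈ B0, q0 ∈ B4 → different blocks

NO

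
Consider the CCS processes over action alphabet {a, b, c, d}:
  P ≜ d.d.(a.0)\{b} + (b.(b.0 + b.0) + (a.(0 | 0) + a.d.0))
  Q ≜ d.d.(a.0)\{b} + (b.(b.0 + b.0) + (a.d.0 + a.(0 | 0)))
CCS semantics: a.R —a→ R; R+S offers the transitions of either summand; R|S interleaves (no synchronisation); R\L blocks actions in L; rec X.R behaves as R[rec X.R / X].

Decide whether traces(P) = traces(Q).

YES

P's transition system — 8 states:
  m0 = d.d.(a.0)\{b} + (b.(b.0 + b.0) + (a.(0 | 0) + a.d.0)) :: —a→ m1, —a→ m2, —b→ m3, —d→ m4
  m1 = 0 | 0 :: deadlocked
  m2 = d.0 :: —d→ m5
  m3 = b.0 + b.0 :: —b→ m5
  m4 = d.(a.0)\{b} :: —d→ m6
  m5 = 0 :: deadlocked
  m6 = (a.0)\{b} :: —a→ m7
  m7 = 0\{b} :: deadlocked
Q's transition system — 8 states:
  n0 = d.d.(a.0)\{b} + (b.(b.0 + b.0) + (a.d.0 + a.(0 | 0))) :: —a→ n1, —a→ n2, —b→ n3, —d→ n4
  n1 = 0 | 0 :: deadlocked
  n2 = d.0 :: —d→ n5
  n3 = b.0 + b.0 :: —b→ n5
  n4 = d.(a.0)\{b} :: —d→ n6
  n5 = 0 :: deadlocked
  n6 = (a.0)\{b} :: —a→ n7
  n7 = 0\{b} :: deadlocked
Partition-refinement fixed point:
  B0 = {m0, n0}
  B1 = {m1, m5, m7, n1, n5, n7}
  B2 = {m4, n4}
  B3 = {m6, n6}
  B4 = {m3, n3}
  B5 = {m2, n2}
m0 ∈ B0, n0 ∈ B0 → same block
Bisimilar ⇒ trace-equivalent.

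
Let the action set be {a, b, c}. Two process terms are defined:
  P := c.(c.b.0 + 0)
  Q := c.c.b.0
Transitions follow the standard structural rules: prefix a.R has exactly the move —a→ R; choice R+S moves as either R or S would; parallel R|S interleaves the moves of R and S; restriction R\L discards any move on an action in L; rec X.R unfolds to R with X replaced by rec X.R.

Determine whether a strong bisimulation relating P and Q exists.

P ~ Q

P's transition system — 4 states:
  m0 = c.(c.b.0 + 0) ⊢ —c→ m1
  m1 = c.b.0 + 0 ⊢ —c→ m2
  m2 = b.0 ⊢ —b→ m3
  m3 = 0 ⊢ deadlocked
Q's transition system — 4 states:
  n0 = c.c.b.0 ⊢ —c→ n1
  n1 = c.b.0 ⊢ —c→ n2
  n2 = b.0 ⊢ —b→ n3
  n3 = 0 ⊢ deadlocked
Partition-refinement fixed point:
  B0 = {m0, n0}
  B1 = {m1, n1}
  B2 = {m2, n2}
  B3 = {m3, n3}
m0 ∈ B0, n0 ∈ B0 → same block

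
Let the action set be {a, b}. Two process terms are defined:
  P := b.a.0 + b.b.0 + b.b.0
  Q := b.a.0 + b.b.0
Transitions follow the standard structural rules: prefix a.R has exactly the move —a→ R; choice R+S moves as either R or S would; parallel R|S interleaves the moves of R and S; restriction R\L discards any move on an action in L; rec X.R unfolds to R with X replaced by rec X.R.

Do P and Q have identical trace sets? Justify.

YES

LTS(P): 4 reachable states
  s0 = b.a.0 + b.b.0 + b.b.0 ⊢ --b--▸ s1, --b--▸ s2
  s1 = a.0 ⊢ --a--▸ s3
  s2 = b.0 ⊢ --b--▸ s3
  s3 = 0 ⊢ stopped
LTS(Q): 4 reachable states
  t0 = b.a.0 + b.b.0 ⊢ --b--▸ t1, --b--▸ t2
  t1 = a.0 ⊢ --a--▸ t3
  t2 = b.0 ⊢ --b--▸ t3
  t3 = 0 ⊢ stopped
Coarsest stable partition (strong bisimilarity classes):
  B0 = {s0, t0}
  B1 = {s1, t1}
  B2 = {s3, t3}
  B3 = {s2, t2}
s0 ∈ B0, t0 ∈ B0 → same block
Bisimilar ⇒ trace-equivalent.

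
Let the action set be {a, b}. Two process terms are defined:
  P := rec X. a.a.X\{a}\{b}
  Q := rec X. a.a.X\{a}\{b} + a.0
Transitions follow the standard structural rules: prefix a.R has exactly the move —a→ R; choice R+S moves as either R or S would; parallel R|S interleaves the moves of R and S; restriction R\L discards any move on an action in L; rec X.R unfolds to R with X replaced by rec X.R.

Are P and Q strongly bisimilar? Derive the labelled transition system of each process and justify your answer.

P's transition system — 3 states:
  p0 = rec X. a.a.X\{a}\{b} | =a=> p1
  p1 = a.(rec X. a.a.X\{a}\{b})\{a}\{b} | =a=> p2
  p2 = (rec X. a.a.X\{a}\{b})\{a}\{b} | deadlocked
Q's transition system — 4 states:
  q0 = rec X. a.a.X\{a}\{b} + a.0 | =a=> q1, =a=> q2
  q1 = 0 | deadlocked
  q2 = a.(rec X. a.a.X\{a}\{b} + a.0)\{a}\{b} | =a=> q3
  q3 = (rec X. a.a.X\{a}\{b} + a.0)\{a}\{b} | deadlocked
Partition-refinement fixed point:
  B0 = {p0}
  B1 = {p1, q2}
  B2 = {p2, q1, q3}
  B3 = {q0}
p0 ∈ B0, q0 ∈ B3 → different blocks

NO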